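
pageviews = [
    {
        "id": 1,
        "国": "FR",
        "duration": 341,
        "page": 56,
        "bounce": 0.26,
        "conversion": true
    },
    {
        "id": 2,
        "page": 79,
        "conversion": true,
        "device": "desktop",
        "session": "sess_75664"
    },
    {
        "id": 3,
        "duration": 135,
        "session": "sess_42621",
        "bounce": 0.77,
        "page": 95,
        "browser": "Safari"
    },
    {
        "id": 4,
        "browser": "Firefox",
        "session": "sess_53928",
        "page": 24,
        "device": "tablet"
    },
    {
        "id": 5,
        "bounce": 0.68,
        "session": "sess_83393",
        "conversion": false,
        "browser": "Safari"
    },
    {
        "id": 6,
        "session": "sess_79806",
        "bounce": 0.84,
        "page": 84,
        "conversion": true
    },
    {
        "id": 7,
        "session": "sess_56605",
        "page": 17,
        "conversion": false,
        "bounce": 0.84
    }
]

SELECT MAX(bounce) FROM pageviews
0.84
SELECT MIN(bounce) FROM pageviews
0.26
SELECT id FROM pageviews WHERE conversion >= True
[1, 2, 6]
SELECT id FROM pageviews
[1, 2, 3, 4, 5, 6, 7]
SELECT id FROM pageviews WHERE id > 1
[2, 3, 4, 5, 6, 7]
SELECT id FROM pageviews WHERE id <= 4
[1, 2, 3, 4]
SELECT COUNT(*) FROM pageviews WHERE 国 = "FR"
1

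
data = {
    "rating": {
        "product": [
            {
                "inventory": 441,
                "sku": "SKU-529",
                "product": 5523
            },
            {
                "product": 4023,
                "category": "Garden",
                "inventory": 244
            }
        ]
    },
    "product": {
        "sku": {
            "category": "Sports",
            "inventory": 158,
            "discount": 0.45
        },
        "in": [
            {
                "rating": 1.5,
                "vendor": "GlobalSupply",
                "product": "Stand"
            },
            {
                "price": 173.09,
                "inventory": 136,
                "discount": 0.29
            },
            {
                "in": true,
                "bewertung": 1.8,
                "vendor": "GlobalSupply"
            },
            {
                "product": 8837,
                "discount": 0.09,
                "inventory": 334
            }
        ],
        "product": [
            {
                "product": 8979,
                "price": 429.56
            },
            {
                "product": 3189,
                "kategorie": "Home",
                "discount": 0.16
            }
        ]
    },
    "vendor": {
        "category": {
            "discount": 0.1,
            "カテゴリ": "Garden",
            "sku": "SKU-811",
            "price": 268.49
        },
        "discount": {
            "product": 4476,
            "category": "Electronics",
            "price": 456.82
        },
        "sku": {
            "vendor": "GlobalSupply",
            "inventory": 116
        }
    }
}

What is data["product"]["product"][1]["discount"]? 0.16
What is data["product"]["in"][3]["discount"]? 0.09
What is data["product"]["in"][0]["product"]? "Stand"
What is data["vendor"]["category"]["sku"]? "SKU-811"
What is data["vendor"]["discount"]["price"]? 456.82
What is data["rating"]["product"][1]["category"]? "Garden"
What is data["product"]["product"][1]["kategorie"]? "Home"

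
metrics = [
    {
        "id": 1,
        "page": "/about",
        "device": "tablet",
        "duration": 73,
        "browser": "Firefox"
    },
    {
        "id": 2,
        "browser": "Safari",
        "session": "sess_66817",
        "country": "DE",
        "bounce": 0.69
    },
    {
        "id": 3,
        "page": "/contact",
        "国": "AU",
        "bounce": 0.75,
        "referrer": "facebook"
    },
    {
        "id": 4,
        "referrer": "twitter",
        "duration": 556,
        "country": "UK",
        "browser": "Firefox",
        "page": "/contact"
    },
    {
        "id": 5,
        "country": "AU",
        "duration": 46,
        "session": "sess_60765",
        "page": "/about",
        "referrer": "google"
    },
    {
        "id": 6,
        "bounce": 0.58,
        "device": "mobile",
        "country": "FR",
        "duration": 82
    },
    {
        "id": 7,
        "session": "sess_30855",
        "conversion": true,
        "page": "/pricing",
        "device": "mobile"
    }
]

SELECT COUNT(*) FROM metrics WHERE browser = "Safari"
1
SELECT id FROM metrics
[1, 2, 3, 4, 5, 6, 7]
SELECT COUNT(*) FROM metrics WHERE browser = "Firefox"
2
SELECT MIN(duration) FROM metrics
46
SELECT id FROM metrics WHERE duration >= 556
[4]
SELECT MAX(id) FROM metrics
7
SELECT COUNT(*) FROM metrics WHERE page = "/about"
2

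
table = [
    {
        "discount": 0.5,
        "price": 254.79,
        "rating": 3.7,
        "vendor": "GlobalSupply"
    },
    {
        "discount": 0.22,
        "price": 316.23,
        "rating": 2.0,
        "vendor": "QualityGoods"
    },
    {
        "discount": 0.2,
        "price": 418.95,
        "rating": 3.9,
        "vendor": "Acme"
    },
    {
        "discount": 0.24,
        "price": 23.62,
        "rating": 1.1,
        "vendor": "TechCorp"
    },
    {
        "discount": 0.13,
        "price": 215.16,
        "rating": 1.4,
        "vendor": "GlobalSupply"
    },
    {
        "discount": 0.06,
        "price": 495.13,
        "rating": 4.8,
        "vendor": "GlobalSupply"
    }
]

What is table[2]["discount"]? 0.2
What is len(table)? 6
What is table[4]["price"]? 215.16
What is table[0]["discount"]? 0.5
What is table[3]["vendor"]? "TechCorp"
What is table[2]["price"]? 418.95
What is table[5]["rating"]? 4.8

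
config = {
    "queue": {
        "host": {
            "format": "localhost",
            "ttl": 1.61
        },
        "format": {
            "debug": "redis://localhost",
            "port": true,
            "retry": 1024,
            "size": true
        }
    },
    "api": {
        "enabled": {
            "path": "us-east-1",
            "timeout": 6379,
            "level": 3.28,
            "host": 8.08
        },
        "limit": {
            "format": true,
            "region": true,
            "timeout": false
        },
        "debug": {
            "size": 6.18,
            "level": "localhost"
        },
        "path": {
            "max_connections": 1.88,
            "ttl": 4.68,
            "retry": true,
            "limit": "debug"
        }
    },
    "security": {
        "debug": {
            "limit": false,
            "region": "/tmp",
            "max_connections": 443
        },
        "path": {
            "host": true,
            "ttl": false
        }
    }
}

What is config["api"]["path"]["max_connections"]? 1.88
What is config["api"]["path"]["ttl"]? 4.68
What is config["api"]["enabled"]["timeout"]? 6379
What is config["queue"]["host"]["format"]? "localhost"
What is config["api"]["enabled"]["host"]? 8.08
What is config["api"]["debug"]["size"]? 6.18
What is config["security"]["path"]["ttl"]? False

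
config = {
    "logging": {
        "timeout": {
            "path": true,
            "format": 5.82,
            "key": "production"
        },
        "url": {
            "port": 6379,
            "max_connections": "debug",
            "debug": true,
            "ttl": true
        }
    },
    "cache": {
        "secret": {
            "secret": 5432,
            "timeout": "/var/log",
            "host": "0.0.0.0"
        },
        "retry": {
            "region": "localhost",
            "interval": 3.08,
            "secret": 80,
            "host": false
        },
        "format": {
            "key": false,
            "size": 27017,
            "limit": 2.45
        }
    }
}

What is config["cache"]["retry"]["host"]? False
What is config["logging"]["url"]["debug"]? True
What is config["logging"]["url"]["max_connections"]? "debug"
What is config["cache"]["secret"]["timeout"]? "/var/log"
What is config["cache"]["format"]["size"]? 27017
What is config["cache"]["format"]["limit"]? 2.45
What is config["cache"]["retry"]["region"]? "localhost"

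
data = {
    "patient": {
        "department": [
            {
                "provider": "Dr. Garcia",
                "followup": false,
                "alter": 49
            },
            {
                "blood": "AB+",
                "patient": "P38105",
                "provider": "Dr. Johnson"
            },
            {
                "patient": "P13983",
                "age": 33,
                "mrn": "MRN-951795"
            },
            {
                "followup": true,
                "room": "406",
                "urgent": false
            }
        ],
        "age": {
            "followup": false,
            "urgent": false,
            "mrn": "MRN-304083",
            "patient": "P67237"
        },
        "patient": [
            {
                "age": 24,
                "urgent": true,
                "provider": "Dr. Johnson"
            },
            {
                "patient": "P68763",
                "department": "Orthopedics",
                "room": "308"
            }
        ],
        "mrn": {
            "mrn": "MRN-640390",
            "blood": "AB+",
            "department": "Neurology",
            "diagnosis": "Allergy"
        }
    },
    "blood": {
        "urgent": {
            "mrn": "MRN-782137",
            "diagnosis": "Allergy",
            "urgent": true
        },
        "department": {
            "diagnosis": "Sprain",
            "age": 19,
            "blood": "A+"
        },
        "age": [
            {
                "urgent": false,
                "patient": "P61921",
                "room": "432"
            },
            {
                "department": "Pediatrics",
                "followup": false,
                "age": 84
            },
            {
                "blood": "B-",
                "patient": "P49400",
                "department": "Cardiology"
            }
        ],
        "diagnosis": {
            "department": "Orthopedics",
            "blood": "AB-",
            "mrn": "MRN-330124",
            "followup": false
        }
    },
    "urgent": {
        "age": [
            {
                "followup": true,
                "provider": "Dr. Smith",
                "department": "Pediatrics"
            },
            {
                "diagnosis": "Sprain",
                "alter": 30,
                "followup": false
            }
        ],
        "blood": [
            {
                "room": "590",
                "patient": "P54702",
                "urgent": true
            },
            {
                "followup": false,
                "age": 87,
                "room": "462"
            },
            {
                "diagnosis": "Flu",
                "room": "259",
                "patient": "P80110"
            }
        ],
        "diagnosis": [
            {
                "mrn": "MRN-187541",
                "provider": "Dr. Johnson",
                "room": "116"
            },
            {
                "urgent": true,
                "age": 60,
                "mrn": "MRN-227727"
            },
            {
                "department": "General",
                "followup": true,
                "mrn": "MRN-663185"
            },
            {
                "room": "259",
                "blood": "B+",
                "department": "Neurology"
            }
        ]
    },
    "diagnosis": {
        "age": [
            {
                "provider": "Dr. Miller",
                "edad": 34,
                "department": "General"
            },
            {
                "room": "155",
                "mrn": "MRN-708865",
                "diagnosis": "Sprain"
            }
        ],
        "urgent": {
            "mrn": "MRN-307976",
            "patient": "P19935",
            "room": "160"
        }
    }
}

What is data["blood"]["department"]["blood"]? "A+"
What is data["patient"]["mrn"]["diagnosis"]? "Allergy"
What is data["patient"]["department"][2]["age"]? 33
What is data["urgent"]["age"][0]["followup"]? True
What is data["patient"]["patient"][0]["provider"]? "Dr. Johnson"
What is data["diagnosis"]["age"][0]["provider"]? "Dr. Miller"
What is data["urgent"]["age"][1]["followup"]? False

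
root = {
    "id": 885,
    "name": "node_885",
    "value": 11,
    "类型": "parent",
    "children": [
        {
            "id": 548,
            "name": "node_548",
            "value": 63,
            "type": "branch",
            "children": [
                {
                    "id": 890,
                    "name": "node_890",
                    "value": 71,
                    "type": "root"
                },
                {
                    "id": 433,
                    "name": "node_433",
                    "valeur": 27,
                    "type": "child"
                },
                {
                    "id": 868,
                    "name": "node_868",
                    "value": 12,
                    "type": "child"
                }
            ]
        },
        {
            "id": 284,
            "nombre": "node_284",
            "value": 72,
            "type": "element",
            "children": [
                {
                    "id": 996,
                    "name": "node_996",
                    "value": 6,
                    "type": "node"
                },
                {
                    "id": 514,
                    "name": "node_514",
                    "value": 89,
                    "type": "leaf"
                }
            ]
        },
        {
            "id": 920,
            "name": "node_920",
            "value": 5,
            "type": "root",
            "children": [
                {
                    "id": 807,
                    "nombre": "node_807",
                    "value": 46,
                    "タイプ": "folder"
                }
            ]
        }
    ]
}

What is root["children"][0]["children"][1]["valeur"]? 27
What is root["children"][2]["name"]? "node_920"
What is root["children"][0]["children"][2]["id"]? 868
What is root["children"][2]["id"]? 920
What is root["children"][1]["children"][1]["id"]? 514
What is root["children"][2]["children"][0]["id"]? 807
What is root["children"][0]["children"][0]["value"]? 71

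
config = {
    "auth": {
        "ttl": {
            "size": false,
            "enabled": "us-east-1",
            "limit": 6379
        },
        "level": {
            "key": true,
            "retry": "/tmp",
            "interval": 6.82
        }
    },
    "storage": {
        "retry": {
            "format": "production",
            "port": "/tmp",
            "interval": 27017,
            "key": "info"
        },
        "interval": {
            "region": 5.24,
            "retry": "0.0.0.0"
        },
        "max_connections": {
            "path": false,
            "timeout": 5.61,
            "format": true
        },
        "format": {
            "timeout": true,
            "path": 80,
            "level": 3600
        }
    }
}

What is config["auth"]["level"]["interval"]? 6.82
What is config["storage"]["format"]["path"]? 80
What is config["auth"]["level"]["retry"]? "/tmp"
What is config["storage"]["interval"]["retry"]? "0.0.0.0"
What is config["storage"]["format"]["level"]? 3600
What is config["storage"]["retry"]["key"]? "info"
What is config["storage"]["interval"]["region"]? 5.24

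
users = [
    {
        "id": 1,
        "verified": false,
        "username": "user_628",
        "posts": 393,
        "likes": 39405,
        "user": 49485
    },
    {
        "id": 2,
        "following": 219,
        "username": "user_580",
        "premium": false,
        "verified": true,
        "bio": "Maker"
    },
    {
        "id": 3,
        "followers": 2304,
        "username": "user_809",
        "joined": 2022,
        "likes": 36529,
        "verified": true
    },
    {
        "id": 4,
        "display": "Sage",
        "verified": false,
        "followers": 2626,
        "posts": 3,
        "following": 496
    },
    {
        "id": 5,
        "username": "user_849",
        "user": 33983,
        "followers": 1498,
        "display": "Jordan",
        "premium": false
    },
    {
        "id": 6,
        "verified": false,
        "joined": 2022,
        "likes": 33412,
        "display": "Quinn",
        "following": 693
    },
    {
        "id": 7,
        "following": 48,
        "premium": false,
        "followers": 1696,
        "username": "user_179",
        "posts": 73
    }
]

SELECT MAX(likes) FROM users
39405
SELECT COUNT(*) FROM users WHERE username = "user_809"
1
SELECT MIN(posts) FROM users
3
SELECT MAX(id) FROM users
7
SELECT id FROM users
[1, 2, 3, 4, 5, 6, 7]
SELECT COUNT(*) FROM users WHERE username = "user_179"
1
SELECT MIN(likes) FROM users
33412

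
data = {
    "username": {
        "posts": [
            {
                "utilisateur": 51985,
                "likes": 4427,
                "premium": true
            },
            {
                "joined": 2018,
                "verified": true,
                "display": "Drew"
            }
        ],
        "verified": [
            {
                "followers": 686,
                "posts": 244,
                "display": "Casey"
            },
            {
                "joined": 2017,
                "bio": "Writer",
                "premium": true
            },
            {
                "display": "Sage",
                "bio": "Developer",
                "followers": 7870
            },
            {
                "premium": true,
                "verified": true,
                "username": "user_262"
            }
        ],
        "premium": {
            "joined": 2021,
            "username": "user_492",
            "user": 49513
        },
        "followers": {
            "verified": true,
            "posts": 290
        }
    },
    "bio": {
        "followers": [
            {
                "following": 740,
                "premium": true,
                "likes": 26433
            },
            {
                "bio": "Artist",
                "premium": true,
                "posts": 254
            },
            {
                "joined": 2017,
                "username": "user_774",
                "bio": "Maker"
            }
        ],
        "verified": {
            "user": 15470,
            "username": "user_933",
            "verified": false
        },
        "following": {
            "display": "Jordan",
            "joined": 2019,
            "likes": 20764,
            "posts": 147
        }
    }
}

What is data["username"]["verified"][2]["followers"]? 7870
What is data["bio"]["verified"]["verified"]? False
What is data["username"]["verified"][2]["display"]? "Sage"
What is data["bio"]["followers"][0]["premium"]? True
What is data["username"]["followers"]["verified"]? True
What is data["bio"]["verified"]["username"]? "user_933"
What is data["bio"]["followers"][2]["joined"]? 2017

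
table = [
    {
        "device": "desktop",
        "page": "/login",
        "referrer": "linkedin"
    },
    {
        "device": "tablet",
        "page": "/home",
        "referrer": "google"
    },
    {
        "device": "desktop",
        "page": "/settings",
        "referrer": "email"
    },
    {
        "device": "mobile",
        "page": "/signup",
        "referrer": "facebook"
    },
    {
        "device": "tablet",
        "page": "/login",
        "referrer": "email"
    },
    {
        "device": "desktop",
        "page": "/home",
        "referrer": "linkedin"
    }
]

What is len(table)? 6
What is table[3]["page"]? "/signup"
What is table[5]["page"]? "/home"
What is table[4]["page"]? "/login"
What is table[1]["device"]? "tablet"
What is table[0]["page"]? "/login"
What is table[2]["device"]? "desktop"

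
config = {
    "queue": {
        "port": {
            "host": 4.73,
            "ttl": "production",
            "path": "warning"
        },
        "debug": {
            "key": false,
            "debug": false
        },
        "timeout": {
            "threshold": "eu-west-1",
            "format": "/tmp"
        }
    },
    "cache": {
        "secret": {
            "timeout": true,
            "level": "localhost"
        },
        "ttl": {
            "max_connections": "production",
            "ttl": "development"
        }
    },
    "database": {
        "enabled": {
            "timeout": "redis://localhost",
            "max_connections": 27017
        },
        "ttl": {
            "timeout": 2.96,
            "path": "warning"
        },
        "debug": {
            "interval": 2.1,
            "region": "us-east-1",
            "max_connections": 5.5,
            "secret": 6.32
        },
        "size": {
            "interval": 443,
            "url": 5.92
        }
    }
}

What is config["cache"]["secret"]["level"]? "localhost"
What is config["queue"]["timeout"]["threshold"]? "eu-west-1"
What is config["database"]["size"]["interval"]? 443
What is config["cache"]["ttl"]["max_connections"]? "production"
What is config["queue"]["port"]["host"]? 4.73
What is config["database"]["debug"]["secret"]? 6.32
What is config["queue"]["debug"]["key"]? False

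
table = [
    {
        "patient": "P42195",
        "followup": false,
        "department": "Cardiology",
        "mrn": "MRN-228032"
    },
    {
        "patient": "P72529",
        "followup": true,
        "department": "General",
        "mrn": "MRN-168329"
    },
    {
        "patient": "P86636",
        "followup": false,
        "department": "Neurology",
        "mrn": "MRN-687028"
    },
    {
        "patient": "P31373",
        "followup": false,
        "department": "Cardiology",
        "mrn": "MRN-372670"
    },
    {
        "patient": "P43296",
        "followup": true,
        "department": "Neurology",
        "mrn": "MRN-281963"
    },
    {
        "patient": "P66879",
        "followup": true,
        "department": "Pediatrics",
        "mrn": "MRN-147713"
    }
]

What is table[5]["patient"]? "P66879"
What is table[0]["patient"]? "P42195"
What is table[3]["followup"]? False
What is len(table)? 6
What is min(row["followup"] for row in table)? False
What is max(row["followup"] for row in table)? True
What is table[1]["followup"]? True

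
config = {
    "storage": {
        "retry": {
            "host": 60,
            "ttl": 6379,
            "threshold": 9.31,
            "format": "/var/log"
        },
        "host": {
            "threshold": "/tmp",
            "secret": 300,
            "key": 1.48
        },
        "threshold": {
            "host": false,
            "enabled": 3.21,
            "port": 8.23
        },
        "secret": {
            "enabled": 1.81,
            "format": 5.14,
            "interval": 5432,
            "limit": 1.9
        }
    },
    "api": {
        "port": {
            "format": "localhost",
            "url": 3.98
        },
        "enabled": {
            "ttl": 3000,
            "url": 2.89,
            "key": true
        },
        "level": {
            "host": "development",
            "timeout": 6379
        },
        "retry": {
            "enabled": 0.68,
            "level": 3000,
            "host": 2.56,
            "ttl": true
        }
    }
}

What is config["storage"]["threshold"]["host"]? False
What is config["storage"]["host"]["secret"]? 300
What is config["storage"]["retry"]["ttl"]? 6379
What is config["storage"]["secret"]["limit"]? 1.9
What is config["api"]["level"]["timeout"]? 6379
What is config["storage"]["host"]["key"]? 1.48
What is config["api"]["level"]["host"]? "development"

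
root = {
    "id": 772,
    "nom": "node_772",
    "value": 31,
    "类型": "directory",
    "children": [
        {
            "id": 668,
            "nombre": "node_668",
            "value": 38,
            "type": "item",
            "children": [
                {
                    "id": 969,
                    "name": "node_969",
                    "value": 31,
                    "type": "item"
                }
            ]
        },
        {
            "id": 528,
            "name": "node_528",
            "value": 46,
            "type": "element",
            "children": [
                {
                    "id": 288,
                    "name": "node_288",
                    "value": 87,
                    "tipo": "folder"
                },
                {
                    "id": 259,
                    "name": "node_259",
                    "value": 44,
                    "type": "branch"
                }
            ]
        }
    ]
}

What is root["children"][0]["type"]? "item"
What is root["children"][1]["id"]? 528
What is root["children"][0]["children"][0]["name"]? "node_969"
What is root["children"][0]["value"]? 38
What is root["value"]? 31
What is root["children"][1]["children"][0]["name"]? "node_288"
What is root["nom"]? "node_772"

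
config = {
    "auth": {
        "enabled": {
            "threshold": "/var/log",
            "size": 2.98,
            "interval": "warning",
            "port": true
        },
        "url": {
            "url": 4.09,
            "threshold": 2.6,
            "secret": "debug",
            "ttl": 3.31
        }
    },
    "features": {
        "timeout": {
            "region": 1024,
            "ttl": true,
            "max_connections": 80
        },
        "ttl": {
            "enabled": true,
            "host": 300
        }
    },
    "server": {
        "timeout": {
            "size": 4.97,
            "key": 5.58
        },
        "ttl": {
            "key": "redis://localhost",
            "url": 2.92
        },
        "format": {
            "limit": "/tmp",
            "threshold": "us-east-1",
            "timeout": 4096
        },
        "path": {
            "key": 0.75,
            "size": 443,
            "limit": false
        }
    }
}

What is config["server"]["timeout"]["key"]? 5.58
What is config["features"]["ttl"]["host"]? 300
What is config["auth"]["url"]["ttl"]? 3.31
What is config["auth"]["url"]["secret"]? "debug"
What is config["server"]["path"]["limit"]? False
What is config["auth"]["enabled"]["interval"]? "warning"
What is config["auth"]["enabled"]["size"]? 2.98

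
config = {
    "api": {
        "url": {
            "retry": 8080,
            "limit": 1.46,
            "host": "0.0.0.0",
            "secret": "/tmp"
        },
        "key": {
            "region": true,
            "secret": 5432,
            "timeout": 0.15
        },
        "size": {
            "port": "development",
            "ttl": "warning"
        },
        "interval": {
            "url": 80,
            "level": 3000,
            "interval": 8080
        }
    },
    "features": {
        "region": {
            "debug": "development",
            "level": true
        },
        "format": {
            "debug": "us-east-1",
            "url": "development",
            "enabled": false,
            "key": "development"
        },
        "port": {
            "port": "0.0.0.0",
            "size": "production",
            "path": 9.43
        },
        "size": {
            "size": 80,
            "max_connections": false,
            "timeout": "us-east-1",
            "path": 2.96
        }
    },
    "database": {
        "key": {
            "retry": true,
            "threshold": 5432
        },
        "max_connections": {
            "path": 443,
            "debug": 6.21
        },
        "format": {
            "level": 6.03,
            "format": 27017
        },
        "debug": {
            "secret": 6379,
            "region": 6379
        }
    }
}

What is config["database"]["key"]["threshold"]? 5432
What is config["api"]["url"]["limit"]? 1.46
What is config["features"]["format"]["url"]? "development"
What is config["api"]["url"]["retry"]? 8080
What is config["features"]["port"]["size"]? "production"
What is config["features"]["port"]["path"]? 9.43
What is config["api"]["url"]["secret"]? "/tmp"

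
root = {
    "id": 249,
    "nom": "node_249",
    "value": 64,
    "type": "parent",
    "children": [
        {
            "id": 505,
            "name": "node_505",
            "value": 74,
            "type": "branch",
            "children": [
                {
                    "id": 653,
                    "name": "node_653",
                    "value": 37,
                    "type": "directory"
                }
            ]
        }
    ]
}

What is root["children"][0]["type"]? "branch"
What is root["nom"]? "node_249"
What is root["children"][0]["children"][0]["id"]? 653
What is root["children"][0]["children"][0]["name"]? "node_653"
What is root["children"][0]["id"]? 505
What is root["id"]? 249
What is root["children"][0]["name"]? "node_505"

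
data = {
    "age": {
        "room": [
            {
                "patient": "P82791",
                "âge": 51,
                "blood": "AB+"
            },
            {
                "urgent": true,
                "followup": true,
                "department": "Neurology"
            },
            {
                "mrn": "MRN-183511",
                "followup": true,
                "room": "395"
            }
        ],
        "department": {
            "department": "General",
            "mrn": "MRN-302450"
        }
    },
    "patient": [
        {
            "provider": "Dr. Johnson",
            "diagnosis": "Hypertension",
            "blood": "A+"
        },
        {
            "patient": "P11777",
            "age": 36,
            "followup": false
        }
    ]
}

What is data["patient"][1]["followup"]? False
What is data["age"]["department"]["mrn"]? "MRN-302450"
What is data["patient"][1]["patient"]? "P11777"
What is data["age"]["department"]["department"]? "General"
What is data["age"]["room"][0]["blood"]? "AB+"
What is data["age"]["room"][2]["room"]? "395"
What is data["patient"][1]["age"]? 36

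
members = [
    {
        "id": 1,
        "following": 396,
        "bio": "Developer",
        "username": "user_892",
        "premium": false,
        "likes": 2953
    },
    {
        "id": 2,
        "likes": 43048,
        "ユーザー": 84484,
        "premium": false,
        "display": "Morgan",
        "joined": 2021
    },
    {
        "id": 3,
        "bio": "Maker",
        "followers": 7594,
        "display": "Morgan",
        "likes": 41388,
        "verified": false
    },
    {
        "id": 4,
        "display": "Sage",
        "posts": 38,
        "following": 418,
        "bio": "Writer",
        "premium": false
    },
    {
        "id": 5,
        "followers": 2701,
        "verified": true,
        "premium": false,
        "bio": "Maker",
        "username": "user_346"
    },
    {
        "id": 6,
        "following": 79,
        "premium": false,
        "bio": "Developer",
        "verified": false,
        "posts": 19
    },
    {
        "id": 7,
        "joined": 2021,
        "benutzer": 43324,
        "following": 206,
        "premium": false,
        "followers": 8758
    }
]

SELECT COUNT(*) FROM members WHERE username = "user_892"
1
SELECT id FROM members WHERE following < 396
[6, 7]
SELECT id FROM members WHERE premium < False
[]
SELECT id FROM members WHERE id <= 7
[1, 2, 3, 4, 5, 6, 7]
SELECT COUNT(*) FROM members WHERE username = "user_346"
1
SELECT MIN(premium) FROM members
False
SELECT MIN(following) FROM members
79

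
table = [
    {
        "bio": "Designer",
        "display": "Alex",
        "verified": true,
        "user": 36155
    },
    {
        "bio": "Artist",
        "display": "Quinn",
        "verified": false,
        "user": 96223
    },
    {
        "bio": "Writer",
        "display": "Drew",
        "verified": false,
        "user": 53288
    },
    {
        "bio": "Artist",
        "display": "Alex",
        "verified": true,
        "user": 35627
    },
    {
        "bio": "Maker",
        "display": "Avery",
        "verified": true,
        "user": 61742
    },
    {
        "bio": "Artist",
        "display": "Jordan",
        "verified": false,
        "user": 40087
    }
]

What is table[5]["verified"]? False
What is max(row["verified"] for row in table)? True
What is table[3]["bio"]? "Artist"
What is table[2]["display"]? "Drew"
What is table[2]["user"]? 53288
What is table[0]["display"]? "Alex"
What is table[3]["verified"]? True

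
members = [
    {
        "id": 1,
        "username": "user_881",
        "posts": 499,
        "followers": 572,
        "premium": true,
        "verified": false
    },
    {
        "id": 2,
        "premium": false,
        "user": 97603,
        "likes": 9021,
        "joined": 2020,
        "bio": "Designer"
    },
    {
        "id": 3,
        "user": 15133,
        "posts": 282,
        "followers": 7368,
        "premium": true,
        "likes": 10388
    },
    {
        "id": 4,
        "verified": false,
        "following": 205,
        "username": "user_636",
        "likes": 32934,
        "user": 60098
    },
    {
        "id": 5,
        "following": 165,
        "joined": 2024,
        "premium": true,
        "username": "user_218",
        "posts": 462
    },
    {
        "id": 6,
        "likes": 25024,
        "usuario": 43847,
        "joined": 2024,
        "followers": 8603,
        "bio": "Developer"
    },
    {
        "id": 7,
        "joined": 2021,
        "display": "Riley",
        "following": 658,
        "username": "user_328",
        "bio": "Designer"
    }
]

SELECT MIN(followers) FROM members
572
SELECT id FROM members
[1, 2, 3, 4, 5, 6, 7]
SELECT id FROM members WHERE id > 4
[5, 6, 7]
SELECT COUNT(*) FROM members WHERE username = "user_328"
1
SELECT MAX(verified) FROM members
False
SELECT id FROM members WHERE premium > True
[]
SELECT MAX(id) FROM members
7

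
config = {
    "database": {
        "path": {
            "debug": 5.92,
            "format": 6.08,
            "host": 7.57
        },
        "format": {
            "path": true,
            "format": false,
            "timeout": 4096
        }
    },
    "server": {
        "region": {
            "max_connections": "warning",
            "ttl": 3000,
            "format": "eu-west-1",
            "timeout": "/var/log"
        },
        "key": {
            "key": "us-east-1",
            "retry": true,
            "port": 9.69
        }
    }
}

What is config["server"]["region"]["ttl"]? 3000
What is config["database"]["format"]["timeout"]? 4096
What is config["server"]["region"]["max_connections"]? "warning"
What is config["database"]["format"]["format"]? False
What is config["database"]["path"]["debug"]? 5.92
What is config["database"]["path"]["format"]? 6.08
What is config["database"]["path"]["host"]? 7.57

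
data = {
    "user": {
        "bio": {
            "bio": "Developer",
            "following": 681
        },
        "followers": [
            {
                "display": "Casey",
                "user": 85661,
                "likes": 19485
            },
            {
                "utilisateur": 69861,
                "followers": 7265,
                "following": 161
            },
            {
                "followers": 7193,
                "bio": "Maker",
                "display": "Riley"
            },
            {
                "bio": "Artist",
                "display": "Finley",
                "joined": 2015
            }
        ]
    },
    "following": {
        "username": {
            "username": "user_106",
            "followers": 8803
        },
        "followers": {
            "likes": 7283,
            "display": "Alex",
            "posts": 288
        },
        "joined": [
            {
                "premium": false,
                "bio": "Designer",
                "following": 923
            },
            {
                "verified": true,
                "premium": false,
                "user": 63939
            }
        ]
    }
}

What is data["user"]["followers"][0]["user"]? 85661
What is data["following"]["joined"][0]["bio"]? "Designer"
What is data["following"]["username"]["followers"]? 8803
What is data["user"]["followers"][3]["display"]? "Finley"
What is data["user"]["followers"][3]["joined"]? 2015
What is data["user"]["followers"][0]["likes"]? 19485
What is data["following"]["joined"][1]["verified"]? True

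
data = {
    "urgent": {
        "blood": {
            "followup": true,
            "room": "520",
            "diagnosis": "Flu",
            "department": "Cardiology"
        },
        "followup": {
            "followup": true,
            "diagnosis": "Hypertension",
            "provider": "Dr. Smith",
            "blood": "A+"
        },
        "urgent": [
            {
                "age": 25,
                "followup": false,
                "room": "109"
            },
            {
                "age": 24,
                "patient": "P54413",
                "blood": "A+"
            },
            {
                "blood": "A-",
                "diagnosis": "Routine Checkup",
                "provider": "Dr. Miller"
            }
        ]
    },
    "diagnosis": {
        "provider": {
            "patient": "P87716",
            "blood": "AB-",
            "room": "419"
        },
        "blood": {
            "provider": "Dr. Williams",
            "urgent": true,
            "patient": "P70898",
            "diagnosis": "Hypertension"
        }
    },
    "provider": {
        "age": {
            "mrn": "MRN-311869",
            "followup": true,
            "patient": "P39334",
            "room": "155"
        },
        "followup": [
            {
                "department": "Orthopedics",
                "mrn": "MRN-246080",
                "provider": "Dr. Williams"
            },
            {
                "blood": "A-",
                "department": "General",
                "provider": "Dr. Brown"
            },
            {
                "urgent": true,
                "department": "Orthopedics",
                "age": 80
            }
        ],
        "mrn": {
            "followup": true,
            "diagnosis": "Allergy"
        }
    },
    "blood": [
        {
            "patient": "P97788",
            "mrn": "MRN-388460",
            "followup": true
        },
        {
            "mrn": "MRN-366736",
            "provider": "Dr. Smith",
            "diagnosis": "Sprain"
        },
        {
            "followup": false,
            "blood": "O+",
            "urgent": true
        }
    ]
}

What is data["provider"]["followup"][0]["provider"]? "Dr. Williams"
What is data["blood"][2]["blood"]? "O+"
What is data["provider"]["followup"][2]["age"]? 80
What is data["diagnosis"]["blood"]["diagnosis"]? "Hypertension"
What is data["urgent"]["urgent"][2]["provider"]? "Dr. Miller"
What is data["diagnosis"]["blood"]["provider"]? "Dr. Williams"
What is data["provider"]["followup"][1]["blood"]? "A-"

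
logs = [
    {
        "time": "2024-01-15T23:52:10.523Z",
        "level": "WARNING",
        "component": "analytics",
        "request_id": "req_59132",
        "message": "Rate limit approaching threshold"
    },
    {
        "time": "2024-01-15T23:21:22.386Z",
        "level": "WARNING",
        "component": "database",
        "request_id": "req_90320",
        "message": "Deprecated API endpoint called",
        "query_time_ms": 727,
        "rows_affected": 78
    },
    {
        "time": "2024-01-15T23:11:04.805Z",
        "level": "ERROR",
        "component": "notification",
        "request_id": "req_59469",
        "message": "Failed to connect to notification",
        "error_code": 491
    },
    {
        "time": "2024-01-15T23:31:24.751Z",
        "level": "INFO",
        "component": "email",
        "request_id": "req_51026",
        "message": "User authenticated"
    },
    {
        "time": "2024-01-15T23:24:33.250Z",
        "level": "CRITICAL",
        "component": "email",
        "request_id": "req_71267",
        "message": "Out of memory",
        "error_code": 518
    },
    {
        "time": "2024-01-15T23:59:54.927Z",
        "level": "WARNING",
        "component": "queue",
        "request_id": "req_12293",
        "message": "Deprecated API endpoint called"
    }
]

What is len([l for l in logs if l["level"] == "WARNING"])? 3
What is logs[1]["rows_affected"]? 78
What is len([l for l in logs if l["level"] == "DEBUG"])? 0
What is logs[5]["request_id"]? "req_12293"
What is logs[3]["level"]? "INFO"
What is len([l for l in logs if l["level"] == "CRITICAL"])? 1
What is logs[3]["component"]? "email"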